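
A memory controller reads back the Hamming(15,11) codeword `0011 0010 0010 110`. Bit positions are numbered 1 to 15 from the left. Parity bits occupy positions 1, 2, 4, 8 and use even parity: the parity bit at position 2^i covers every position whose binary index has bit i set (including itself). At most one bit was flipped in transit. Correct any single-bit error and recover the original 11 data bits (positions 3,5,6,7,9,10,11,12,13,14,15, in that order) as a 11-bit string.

10010010110

s1: b1⊕b3⊕b5⊕b7⊕b9⊕b11⊕b13⊕b15 = 0⊕1⊕0⊕1⊕0⊕1⊕1⊕0 = 0
s2: b2⊕b3⊕b6⊕b7⊕b10⊕b11⊕b14⊕b15 = 0⊕1⊕0⊕1⊕0⊕1⊕1⊕0 = 0
s4: b4⊕b5⊕b6⊕b7⊕b12⊕b13⊕b14⊕b15 = 1⊕0⊕0⊕1⊕0⊕1⊕1⊕0 = 0
s8: b8⊕b9⊕b10⊕b11⊕b12⊕b13⊕b14⊕b15 = 0⊕0⊕0⊕1⊕0⊕1⊕1⊕0 = 1
Syndrome (s8...s1) = 1000 → position 8.
Flip bit 8: corrected codeword = 001100110010110
Data bits at positions 3,5,6,7,9,10,11,12,13,14,15: 10010010110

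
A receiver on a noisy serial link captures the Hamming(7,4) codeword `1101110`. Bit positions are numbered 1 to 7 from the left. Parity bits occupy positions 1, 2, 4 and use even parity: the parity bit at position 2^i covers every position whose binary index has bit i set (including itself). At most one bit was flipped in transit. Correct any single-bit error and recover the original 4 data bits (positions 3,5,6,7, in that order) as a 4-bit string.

0110

s1: b1⊕b3⊕b5⊕b7 = 1⊕0⊕1⊕0 = 0
s2: b2⊕b3⊕b6⊕b7 = 1⊕0⊕1⊕0 = 0
s4: b4⊕b5⊕b6⊕b7 = 1⊕1⊕1⊕0 = 1
Syndrome (s4...s1) = 100 → position 4.
Flip bit 4: corrected codeword = 1100110
Data bits at positions 3,5,6,7: 0110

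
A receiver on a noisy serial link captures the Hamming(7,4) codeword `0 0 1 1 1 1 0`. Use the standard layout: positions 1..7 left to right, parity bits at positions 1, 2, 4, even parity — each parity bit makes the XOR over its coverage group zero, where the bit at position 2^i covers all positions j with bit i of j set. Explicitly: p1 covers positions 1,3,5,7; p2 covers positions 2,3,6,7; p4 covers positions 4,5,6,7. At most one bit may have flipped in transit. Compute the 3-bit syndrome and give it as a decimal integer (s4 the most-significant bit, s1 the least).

s1: b1⊕b3⊕b5⊕b7 = 0⊕1⊕1⊕0 = 0
s2: b2⊕b3⊕b6⊕b7 = 0⊕1⊕1⊕0 = 0
s4: b4⊕b5⊕b6⊕b7 = 1⊕1⊕1⊕0 = 1
Syndrome (s4...s1) = 100 → position 4.

4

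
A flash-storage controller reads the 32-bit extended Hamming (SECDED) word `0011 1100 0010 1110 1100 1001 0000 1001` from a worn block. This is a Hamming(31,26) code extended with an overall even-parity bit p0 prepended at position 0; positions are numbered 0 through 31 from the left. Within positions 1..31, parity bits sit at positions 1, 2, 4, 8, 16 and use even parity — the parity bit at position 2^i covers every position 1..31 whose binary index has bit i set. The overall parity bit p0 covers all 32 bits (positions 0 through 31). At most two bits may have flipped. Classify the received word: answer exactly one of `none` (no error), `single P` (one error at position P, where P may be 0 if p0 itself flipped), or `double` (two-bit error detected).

s1: b1⊕b3⊕b5⊕b7⊕b9⊕b11⊕b13⊕b15⊕b17⊕b19⊕b21⊕b23⊕b25⊕b27⊕b29⊕b31 = 0⊕1⊕1⊕0⊕0⊕0⊕1⊕0⊕1⊕0⊕0⊕1⊕0⊕0⊕0⊕1 = 0
s2: b2⊕b3⊕b6⊕b7⊕b10⊕b11⊕b14⊕b15⊕b18⊕b19⊕b22⊕b23⊕b26⊕b27⊕b30⊕b31 = 1⊕1⊕0⊕0⊕1⊕0⊕1⊕0⊕0⊕0⊕0⊕1⊕0⊕0⊕0⊕1 = 0
s4: b4⊕b5⊕b6⊕b7⊕b12⊕b13⊕b14⊕b15⊕b20⊕b21⊕b22⊕b23⊕b28⊕b29⊕b30⊕b31 = 1⊕1⊕0⊕0⊕1⊕1⊕1⊕0⊕1⊕0⊕0⊕1⊕1⊕0⊕0⊕1 = 1
s8: b8⊕b9⊕b10⊕b11⊕b12⊕b13⊕b14⊕b15⊕b24⊕b25⊕b26⊕b27⊕b28⊕b29⊕b30⊕b31 = 0⊕0⊕1⊕0⊕1⊕1⊕1⊕0⊕0⊕0⊕0⊕0⊕1⊕0⊕0⊕1 = 0
s16: b16⊕b17⊕b18⊕b19⊕b20⊕b21⊕b22⊕b23⊕b24⊕b25⊕b26⊕b27⊕b28⊕b29⊕b30⊕b31 = 1⊕1⊕0⊕0⊕1⊕0⊕0⊕1⊕0⊕0⊕0⊕0⊕1⊕0⊕0⊕1 = 0
Syndrome (s16...s1) = 00100 → position 4.
Overall parity (XOR of all 32 bits, including p0): 0⊕0⊕1⊕1⊕1⊕1⊕0⊕0⊕0⊕0⊕1⊕0⊕1⊕1⊕1⊕0⊕1⊕1⊕0⊕0⊕1⊕0⊕0⊕1⊕0⊕0⊕0⊕0⊕1⊕0⊕0⊕1 = 0
Overall=0, syndrome position=4 → double-bit error detected (uncorrectable).

double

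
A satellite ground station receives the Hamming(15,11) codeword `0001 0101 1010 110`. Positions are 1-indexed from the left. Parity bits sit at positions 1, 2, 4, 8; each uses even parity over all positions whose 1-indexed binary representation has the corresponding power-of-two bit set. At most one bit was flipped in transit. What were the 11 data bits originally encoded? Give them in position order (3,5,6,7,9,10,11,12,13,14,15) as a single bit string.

00101000110

s1: b1⊕b3⊕b5⊕b7⊕b9⊕b11⊕b13⊕b15 = 0⊕0⊕0⊕0⊕1⊕1⊕1⊕0 = 1
s2: b2⊕b3⊕b6⊕b7⊕b10⊕b11⊕b14⊕b15 = 0⊕0⊕1⊕0⊕0⊕1⊕1⊕0 = 1
s4: b4⊕b5⊕b6⊕b7⊕b12⊕b13⊕b14⊕b15 = 1⊕0⊕1⊕0⊕0⊕1⊕1⊕0 = 0
s8: b8⊕b9⊕b10⊕b11⊕b12⊕b13⊕b14⊕b15 = 1⊕1⊕0⊕1⊕0⊕1⊕1⊕0 = 1
Syndrome (s8...s1) = 1011 → position 11.
Flip bit 11: corrected codeword = 000101011000110
Data bits at positions 3,5,6,7,9,10,11,12,13,14,15: 00101000110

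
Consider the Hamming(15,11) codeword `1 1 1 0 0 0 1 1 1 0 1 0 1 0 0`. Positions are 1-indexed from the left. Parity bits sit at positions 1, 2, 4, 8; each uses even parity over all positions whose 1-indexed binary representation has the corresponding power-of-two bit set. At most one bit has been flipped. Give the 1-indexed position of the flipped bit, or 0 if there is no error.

s1: b1⊕b3⊕b5⊕b7⊕b9⊕b11⊕b13⊕b15 = 1⊕1⊕0⊕1⊕1⊕1⊕1⊕0 = 0
s2: b2⊕b3⊕b6⊕b7⊕b10⊕b11⊕b14⊕b15 = 1⊕1⊕0⊕1⊕0⊕1⊕0⊕0 = 0
s4: b4⊕b5⊕b6⊕b7⊕b12⊕b13⊕b14⊕b15 = 0⊕0⊕0⊕1⊕0⊕1⊕0⊕0 = 0
s8: b8⊕b9⊕b10⊕b11⊕b12⊕b13⊕b14⊕b15 = 1⊕1⊕0⊕1⊕0⊕1⊕0⊕0 = 0
Syndrome (s8...s1) = 0000 → position 0 (no error).

0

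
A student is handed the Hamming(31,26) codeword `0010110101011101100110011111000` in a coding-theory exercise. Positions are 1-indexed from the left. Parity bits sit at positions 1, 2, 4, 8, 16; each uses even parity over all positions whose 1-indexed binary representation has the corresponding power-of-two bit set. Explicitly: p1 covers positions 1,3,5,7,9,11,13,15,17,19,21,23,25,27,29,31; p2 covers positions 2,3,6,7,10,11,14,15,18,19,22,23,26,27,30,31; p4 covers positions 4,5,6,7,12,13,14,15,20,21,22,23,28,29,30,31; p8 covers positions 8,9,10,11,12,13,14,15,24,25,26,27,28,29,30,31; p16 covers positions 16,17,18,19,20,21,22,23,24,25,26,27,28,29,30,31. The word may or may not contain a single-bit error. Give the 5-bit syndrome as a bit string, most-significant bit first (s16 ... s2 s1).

10001

s1: b1⊕b3⊕b5⊕b7⊕b9⊕b11⊕b13⊕b15⊕b17⊕b19⊕b21⊕b23⊕b25⊕b27⊕b29⊕b31 = 0⊕1⊕1⊕0⊕0⊕0⊕1⊕0⊕1⊕0⊕1⊕0⊕1⊕1⊕0⊕0 = 1
s2: b2⊕b3⊕b6⊕b7⊕b10⊕b11⊕b14⊕b15⊕b18⊕b19⊕b22⊕b23⊕b26⊕b27⊕b30⊕b31 = 0⊕1⊕1⊕0⊕1⊕0⊕1⊕0⊕0⊕0⊕0⊕0⊕1⊕1⊕0⊕0 = 0
s4: b4⊕b5⊕b6⊕b7⊕b12⊕b13⊕b14⊕b15⊕b20⊕b21⊕b22⊕b23⊕b28⊕b29⊕b30⊕b31 = 0⊕1⊕1⊕0⊕1⊕1⊕1⊕0⊕1⊕1⊕0⊕0⊕1⊕0⊕0⊕0 = 0
s8: b8⊕b9⊕b10⊕b11⊕b12⊕b13⊕b14⊕b15⊕b24⊕b25⊕b26⊕b27⊕b28⊕b29⊕b30⊕b31 = 1⊕0⊕1⊕0⊕1⊕1⊕1⊕0⊕1⊕1⊕1⊕1⊕1⊕0⊕0⊕0 = 0
s16: b16⊕b17⊕b18⊕b19⊕b20⊕b21⊕b22⊕b23⊕b24⊕b25⊕b26⊕b27⊕b28⊕b29⊕b30⊕b31 = 1⊕1⊕0⊕0⊕1⊕1⊕0⊕0⊕1⊕1⊕1⊕1⊕1⊕0⊕0⊕0 = 1
Syndrome (s16...s1) = 10001 → position 17.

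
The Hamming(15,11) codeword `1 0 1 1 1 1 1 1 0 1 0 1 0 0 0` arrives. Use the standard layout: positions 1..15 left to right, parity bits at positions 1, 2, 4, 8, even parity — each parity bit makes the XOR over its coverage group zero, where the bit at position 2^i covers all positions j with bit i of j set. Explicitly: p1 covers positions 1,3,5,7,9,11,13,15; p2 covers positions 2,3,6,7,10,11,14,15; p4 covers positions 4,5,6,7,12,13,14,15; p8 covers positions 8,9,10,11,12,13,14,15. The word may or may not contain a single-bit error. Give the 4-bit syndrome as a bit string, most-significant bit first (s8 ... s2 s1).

1100

s1: b1⊕b3⊕b5⊕b7⊕b9⊕b11⊕b13⊕b15 = 1⊕1⊕1⊕1⊕0⊕0⊕0⊕0 = 0
s2: b2⊕b3⊕b6⊕b7⊕b10⊕b11⊕b14⊕b15 = 0⊕1⊕1⊕1⊕1⊕0⊕0⊕0 = 0
s4: b4⊕b5⊕b6⊕b7⊕b12⊕b13⊕b14⊕b15 = 1⊕1⊕1⊕1⊕1⊕0⊕0⊕0 = 1
s8: b8⊕b9⊕b10⊕b11⊕b12⊕b13⊕b14⊕b15 = 1⊕0⊕1⊕0⊕1⊕0⊕0⊕0 = 1
Syndrome (s8...s1) = 1100 → position 12.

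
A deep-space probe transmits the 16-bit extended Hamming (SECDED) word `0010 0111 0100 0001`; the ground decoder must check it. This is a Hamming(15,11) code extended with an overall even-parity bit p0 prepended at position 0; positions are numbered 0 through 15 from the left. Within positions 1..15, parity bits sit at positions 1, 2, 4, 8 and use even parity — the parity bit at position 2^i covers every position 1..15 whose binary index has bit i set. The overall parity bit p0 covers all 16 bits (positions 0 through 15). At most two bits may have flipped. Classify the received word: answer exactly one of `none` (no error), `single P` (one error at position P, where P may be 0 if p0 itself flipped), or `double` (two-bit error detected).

s1: b1⊕b3⊕b5⊕b7⊕b9⊕b11⊕b13⊕b15 = 0⊕0⊕1⊕1⊕1⊕0⊕0⊕1 = 0
s2: b2⊕b3⊕b6⊕b7⊕b10⊕b11⊕b14⊕b15 = 1⊕0⊕1⊕1⊕0⊕0⊕0⊕1 = 0
s4: b4⊕b5⊕b6⊕b7⊕b12⊕b13⊕b14⊕b15 = 0⊕1⊕1⊕1⊕0⊕0⊕0⊕1 = 0
s8: b8⊕b9⊕b10⊕b11⊕b12⊕b13⊕b14⊕b15 = 0⊕1⊕0⊕0⊕0⊕0⊕0⊕1 = 0
Syndrome (s8...s1) = 0000 → position 0 (no error).
Overall parity (XOR of all 16 bits, including p0): 0⊕0⊕1⊕0⊕0⊕1⊕1⊕1⊕0⊕1⊕0⊕0⊕0⊕0⊕0⊕1 = 0
Overall=0, syndrome position=0 → no error.

none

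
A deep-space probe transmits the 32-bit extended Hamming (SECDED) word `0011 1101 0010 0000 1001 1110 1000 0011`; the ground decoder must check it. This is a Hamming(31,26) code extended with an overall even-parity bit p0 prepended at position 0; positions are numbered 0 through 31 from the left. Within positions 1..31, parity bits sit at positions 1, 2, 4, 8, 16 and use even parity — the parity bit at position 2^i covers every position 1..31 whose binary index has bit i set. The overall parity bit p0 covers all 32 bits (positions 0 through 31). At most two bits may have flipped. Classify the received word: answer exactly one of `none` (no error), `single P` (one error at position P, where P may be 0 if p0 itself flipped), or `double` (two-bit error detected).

none

s1: b1⊕b3⊕b5⊕b7⊕b9⊕b11⊕b13⊕b15⊕b17⊕b19⊕b21⊕b23⊕b25⊕b27⊕b29⊕b31 = 0⊕1⊕1⊕1⊕0⊕0⊕0⊕0⊕0⊕1⊕1⊕0⊕0⊕0⊕0⊕1 = 0
s2: b2⊕b3⊕b6⊕b7⊕b10⊕b11⊕b14⊕b15⊕b18⊕b19⊕b22⊕b23⊕b26⊕b27⊕b30⊕b31 = 1⊕1⊕0⊕1⊕1⊕0⊕0⊕0⊕0⊕1⊕1⊕0⊕0⊕0⊕1⊕1 = 0
s4: b4⊕b5⊕b6⊕b7⊕b12⊕b13⊕b14⊕b15⊕b20⊕b21⊕b22⊕b23⊕b28⊕b29⊕b30⊕b31 = 1⊕1⊕0⊕1⊕0⊕0⊕0⊕0⊕1⊕1⊕1⊕0⊕0⊕0⊕1⊕1 = 0
s8: b8⊕b9⊕b10⊕b11⊕b12⊕b13⊕b14⊕b15⊕b24⊕b25⊕b26⊕b27⊕b28⊕b29⊕b30⊕b31 = 0⊕0⊕1⊕0⊕0⊕0⊕0⊕0⊕1⊕0⊕0⊕0⊕0⊕0⊕1⊕1 = 0
s16: b16⊕b17⊕b18⊕b19⊕b20⊕b21⊕b22⊕b23⊕b24⊕b25⊕b26⊕b27⊕b28⊕b29⊕b30⊕b31 = 1⊕0⊕0⊕1⊕1⊕1⊕1⊕0⊕1⊕0⊕0⊕0⊕0⊕0⊕1⊕1 = 0
Syndrome (s16...s1) = 00000 → position 0 (no error).
Overall parity (XOR of all 32 bits, including p0): 0⊕0⊕1⊕1⊕1⊕1⊕0⊕1⊕0⊕0⊕1⊕0⊕0⊕0⊕0⊕0⊕1⊕0⊕0⊕1⊕1⊕1⊕1⊕0⊕1⊕0⊕0⊕0⊕0⊕0⊕1⊕1 = 0
Overall=0, syndrome position=0 → no error.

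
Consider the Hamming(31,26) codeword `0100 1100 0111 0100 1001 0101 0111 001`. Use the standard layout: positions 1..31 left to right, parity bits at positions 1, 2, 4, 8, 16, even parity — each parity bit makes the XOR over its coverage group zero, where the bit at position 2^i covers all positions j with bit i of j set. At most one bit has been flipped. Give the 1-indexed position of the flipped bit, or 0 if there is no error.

11

s1: b1⊕b3⊕b5⊕b7⊕b9⊕b11⊕b13⊕b15⊕b17⊕b19⊕b21⊕b23⊕b25⊕b27⊕b29⊕b31 = 0⊕0⊕1⊕0⊕0⊕1⊕0⊕0⊕1⊕0⊕0⊕0⊕0⊕1⊕0⊕1 = 1
s2: b2⊕b3⊕b6⊕b7⊕b10⊕b11⊕b14⊕b15⊕b18⊕b19⊕b22⊕b23⊕b26⊕b27⊕b30⊕b31 = 1⊕0⊕1⊕0⊕1⊕1⊕1⊕0⊕0⊕0⊕1⊕0⊕1⊕1⊕0⊕1 = 1
s4: b4⊕b5⊕b6⊕b7⊕b12⊕b13⊕b14⊕b15⊕b20⊕b21⊕b22⊕b23⊕b28⊕b29⊕b30⊕b31 = 0⊕1⊕1⊕0⊕1⊕0⊕1⊕0⊕1⊕0⊕1⊕0⊕1⊕0⊕0⊕1 = 0
s8: b8⊕b9⊕b10⊕b11⊕b12⊕b13⊕b14⊕b15⊕b24⊕b25⊕b26⊕b27⊕b28⊕b29⊕b30⊕b31 = 0⊕0⊕1⊕1⊕1⊕0⊕1⊕0⊕1⊕0⊕1⊕1⊕1⊕0⊕0⊕1 = 1
s16: b16⊕b17⊕b18⊕b19⊕b20⊕b21⊕b22⊕b23⊕b24⊕b25⊕b26⊕b27⊕b28⊕b29⊕b30⊕b31 = 0⊕1⊕0⊕0⊕1⊕0⊕1⊕0⊕1⊕0⊕1⊕1⊕1⊕0⊕0⊕1 = 0
Syndrome (s16...s1) = 01011 → position 11.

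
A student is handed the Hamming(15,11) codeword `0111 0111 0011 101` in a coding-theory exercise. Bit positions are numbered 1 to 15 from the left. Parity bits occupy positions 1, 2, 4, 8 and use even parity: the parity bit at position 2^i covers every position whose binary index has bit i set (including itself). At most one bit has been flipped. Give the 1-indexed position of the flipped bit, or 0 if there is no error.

9

s1: b1⊕b3⊕b5⊕b7⊕b9⊕b11⊕b13⊕b15 = 0⊕1⊕0⊕1⊕0⊕1⊕1⊕1 = 1
s2: b2⊕b3⊕b6⊕b7⊕b10⊕b11⊕b14⊕b15 = 1⊕1⊕1⊕1⊕0⊕1⊕0⊕1 = 0
s4: b4⊕b5⊕b6⊕b7⊕b12⊕b13⊕b14⊕b15 = 1⊕0⊕1⊕1⊕1⊕1⊕0⊕1 = 0
s8: b8⊕b9⊕b10⊕b11⊕b12⊕b13⊕b14⊕b15 = 1⊕0⊕0⊕1⊕1⊕1⊕0⊕1 = 1
Syndrome (s8...s1) = 1001 → position 9.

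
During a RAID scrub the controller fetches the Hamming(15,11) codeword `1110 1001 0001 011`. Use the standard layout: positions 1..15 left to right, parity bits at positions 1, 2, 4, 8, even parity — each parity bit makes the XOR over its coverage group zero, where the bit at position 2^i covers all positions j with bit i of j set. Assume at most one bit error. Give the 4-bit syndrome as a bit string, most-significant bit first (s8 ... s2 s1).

0000

s1: b1⊕b3⊕b5⊕b7⊕b9⊕b11⊕b13⊕b15 = 1⊕1⊕1⊕0⊕0⊕0⊕0⊕1 = 0
s2: b2⊕b3⊕b6⊕b7⊕b10⊕b11⊕b14⊕b15 = 1⊕1⊕0⊕0⊕0⊕0⊕1⊕1 = 0
s4: b4⊕b5⊕b6⊕b7⊕b12⊕b13⊕b14⊕b15 = 0⊕1⊕0⊕0⊕1⊕0⊕1⊕1 = 0
s8: b8⊕b9⊕b10⊕b11⊕b12⊕b13⊕b14⊕b15 = 1⊕0⊕0⊕0⊕1⊕0⊕1⊕1 = 0
Syndrome (s8...s1) = 0000 → position 0 (no error).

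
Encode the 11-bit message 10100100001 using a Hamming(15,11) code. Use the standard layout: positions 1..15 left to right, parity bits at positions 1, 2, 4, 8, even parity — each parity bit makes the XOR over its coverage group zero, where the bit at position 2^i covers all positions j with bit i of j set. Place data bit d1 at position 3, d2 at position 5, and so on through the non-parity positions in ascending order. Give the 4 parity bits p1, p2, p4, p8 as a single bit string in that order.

Place data bits at non-power-of-two positions: b3=1, b5=0, b6=1, b7=0, b9=0, b10=1, b11=0, b12=0, b13=0, b14=0, b15=1.
p1 = XOR of data positions {3,5,7,9,11,13,15} = 1⊕0⊕0⊕0⊕0⊕0⊕1 = 0
p2 = XOR of data positions {3,6,7,10,11,14,15} = 1⊕1⊕0⊕1⊕0⊕0⊕1 = 0
p4 = XOR of data positions {5,6,7,12,13,14,15} = 0⊕1⊕0⊕0⊕0⊕0⊕1 = 0
p8 = XOR of data positions {9,10,11,12,13,14,15} = 0⊕1⊕0⊕0⊕0⊕0⊕1 = 0
Parity bits p1,p2,p4,p8 = 0000

0000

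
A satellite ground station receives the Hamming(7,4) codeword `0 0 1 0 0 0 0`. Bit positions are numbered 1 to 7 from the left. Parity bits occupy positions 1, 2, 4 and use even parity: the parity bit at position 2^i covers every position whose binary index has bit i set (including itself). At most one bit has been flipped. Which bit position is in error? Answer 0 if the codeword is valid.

3

s1: b1⊕b3⊕b5⊕b7 = 0⊕1⊕0⊕0 = 1
s2: b2⊕b3⊕b6⊕b7 = 0⊕1⊕0⊕0 = 1
s4: b4⊕b5⊕b6⊕b7 = 0⊕0⊕0⊕0 = 0
Syndrome (s4...s1) = 011 → position 3.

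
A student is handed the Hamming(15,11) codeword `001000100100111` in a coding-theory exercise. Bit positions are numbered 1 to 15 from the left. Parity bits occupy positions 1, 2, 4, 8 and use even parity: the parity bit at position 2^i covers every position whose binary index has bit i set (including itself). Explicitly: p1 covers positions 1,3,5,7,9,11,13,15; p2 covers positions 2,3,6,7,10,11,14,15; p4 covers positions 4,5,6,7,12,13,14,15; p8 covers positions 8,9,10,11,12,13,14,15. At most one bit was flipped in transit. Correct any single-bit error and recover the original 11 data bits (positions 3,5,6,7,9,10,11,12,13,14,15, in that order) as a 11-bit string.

10010100111

s1: b1⊕b3⊕b5⊕b7⊕b9⊕b11⊕b13⊕b15 = 0⊕1⊕0⊕1⊕0⊕0⊕1⊕1 = 0
s2: b2⊕b3⊕b6⊕b7⊕b10⊕b11⊕b14⊕b15 = 0⊕1⊕0⊕1⊕1⊕0⊕1⊕1 = 1
s4: b4⊕b5⊕b6⊕b7⊕b12⊕b13⊕b14⊕b15 = 0⊕0⊕0⊕1⊕0⊕1⊕1⊕1 = 0
s8: b8⊕b9⊕b10⊕b11⊕b12⊕b13⊕b14⊕b15 = 0⊕0⊕1⊕0⊕0⊕1⊕1⊕1 = 0
Syndrome (s8...s1) = 0010 → position 2.
Flip bit 2: corrected codeword = 011000100100111
Data bits at positions 3,5,6,7,9,10,11,12,13,14,15: 10010100111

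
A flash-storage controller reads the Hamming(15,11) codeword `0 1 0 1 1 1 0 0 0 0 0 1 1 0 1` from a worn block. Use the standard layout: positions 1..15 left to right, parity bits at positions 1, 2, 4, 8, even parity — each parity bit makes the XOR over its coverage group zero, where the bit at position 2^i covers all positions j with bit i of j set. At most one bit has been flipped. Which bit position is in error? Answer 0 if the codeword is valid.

11

s1: b1⊕b3⊕b5⊕b7⊕b9⊕b11⊕b13⊕b15 = 0⊕0⊕1⊕0⊕0⊕0⊕1⊕1 = 1
s2: b2⊕b3⊕b6⊕b7⊕b10⊕b11⊕b14⊕b15 = 1⊕0⊕1⊕0⊕0⊕0⊕0⊕1 = 1
s4: b4⊕b5⊕b6⊕b7⊕b12⊕b13⊕b14⊕b15 = 1⊕1⊕1⊕0⊕1⊕1⊕0⊕1 = 0
s8: b8⊕b9⊕b10⊕b11⊕b12⊕b13⊕b14⊕b15 = 0⊕0⊕0⊕0⊕1⊕1⊕0⊕1 = 1
Syndrome (s8...s1) = 1011 → position 11.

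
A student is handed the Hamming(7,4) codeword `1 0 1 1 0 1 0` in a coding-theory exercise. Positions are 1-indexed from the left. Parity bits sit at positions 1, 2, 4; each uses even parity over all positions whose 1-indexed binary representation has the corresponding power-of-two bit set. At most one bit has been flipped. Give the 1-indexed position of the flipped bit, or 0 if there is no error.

0

s1: b1⊕b3⊕b5⊕b7 = 1⊕1⊕0⊕0 = 0
s2: b2⊕b3⊕b6⊕b7 = 0⊕1⊕1⊕0 = 0
s4: b4⊕b5⊕b6⊕b7 = 1⊕0⊕1⊕0 = 0
Syndrome (s4...s1) = 000 → position 0 (no error).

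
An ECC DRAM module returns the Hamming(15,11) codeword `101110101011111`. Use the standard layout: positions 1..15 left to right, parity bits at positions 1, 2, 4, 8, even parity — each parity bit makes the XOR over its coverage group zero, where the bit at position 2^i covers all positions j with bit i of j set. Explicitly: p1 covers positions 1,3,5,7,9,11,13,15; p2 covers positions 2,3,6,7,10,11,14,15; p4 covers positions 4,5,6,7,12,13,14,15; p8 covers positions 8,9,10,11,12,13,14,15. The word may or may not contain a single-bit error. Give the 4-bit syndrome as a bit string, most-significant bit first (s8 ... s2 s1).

s1: b1⊕b3⊕b5⊕b7⊕b9⊕b11⊕b13⊕b15 = 1⊕1⊕1⊕1⊕1⊕1⊕1⊕1 = 0
s2: b2⊕b3⊕b6⊕b7⊕b10⊕b11⊕b14⊕b15 = 0⊕1⊕0⊕1⊕0⊕1⊕1⊕1 = 1
s4: b4⊕b5⊕b6⊕b7⊕b12⊕b13⊕b14⊕b15 = 1⊕1⊕0⊕1⊕1⊕1⊕1⊕1 = 1
s8: b8⊕b9⊕b10⊕b11⊕b12⊕b13⊕b14⊕b15 = 0⊕1⊕0⊕1⊕1⊕1⊕1⊕1 = 0
Syndrome (s8...s1) = 0110 → position 6.

0110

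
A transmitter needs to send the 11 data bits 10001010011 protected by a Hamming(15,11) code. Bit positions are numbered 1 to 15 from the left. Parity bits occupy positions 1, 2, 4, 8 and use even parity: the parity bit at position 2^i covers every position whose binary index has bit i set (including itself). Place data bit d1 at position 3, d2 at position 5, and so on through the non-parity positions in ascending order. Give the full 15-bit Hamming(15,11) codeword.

001000001010011

Place data bits at non-power-of-two positions: b3=1, b5=0, b6=0, b7=0, b9=1, b10=0, b11=1, b12=0, b13=0, b14=1, b15=1.
p1 = XOR of data positions {3,5,7,9,11,13,15} = 1⊕0⊕0⊕1⊕1⊕0⊕1 = 0
p2 = XOR of data positions {3,6,7,10,11,14,15} = 1⊕0⊕0⊕0⊕1⊕1⊕1 = 0
p4 = XOR of data positions {5,6,7,12,13,14,15} = 0⊕0⊕0⊕0⊕0⊕1⊕1 = 0
p8 = XOR of data positions {9,10,11,12,13,14,15} = 1⊕0⊕1⊕0⊕0⊕1⊕1 = 0
Codeword b1..b15 = 001000001010011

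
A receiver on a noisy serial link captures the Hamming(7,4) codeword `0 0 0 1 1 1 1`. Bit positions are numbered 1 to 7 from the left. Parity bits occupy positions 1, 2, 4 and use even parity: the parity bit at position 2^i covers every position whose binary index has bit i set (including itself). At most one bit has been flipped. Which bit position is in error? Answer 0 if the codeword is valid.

s1: b1⊕b3⊕b5⊕b7 = 0⊕0⊕1⊕1 = 0
s2: b2⊕b3⊕b6⊕b7 = 0⊕0⊕1⊕1 = 0
s4: b4⊕b5⊕b6⊕b7 = 1⊕1⊕1⊕1 = 0
Syndrome (s4...s1) = 000 → position 0 (no error).

0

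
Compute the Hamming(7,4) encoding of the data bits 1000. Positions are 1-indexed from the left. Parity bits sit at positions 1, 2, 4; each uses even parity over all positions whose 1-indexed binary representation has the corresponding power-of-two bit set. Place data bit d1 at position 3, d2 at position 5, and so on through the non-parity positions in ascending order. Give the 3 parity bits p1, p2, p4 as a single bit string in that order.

Place data bits at non-power-of-two positions: b3=1, b5=0, b6=0, b7=0.
p1 = XOR of data positions {3,5,7} = 1⊕0⊕0 = 1
p2 = XOR of data positions {3,6,7} = 1⊕0⊕0 = 1
p4 = XOR of data positions {5,6,7} = 0⊕0⊕0 = 0
Parity bits p1,p2,p4 = 110

110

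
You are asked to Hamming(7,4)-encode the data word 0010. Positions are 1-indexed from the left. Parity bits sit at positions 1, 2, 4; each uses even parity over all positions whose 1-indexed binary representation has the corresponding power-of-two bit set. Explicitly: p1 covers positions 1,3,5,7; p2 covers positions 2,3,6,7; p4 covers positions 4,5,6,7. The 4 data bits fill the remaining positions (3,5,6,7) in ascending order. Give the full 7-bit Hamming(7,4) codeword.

0101010

Place data bits at non-power-of-two positions: b3=0, b5=0, b6=1, b7=0.
p1 = XOR of data positions {3,5,7} = 0⊕0⊕0 = 0
p2 = XOR of data positions {3,6,7} = 0⊕1⊕0 = 1
p4 = XOR of data positions {5,6,7} = 0⊕1⊕0 = 1
Codeword b1..b7 = 0101010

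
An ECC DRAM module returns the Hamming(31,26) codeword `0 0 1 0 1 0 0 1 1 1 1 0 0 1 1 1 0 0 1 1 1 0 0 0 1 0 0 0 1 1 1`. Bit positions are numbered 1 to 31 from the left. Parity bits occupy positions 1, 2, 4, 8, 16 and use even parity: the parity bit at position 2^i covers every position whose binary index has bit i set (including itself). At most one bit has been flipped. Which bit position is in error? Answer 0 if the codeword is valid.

0

s1: b1⊕b3⊕b5⊕b7⊕b9⊕b11⊕b13⊕b15⊕b17⊕b19⊕b21⊕b23⊕b25⊕b27⊕b29⊕b31 = 0⊕1⊕1⊕0⊕1⊕1⊕0⊕1⊕0⊕1⊕1⊕0⊕1⊕0⊕1⊕1 = 0
s2: b2⊕b3⊕b6⊕b7⊕b10⊕b11⊕b14⊕b15⊕b18⊕b19⊕b22⊕b23⊕b26⊕b27⊕b30⊕b31 = 0⊕1⊕0⊕0⊕1⊕1⊕1⊕1⊕0⊕1⊕0⊕0⊕0⊕0⊕1⊕1 = 0
s4: b4⊕b5⊕b6⊕b7⊕b12⊕b13⊕b14⊕b15⊕b20⊕b21⊕b22⊕b23⊕b28⊕b29⊕b30⊕b31 = 0⊕1⊕0⊕0⊕0⊕0⊕1⊕1⊕1⊕1⊕0⊕0⊕0⊕1⊕1⊕1 = 0
s8: b8⊕b9⊕b10⊕b11⊕b12⊕b13⊕b14⊕b15⊕b24⊕b25⊕b26⊕b27⊕b28⊕b29⊕b30⊕b31 = 1⊕1⊕1⊕1⊕0⊕0⊕1⊕1⊕0⊕1⊕0⊕0⊕0⊕1⊕1⊕1 = 0
s16: b16⊕b17⊕b18⊕b19⊕b20⊕b21⊕b22⊕b23⊕b24⊕b25⊕b26⊕b27⊕b28⊕b29⊕b30⊕b31 = 1⊕0⊕0⊕1⊕1⊕1⊕0⊕0⊕0⊕1⊕0⊕0⊕0⊕1⊕1⊕1 = 0
Syndrome (s16...s1) = 00000 → position 0 (no error).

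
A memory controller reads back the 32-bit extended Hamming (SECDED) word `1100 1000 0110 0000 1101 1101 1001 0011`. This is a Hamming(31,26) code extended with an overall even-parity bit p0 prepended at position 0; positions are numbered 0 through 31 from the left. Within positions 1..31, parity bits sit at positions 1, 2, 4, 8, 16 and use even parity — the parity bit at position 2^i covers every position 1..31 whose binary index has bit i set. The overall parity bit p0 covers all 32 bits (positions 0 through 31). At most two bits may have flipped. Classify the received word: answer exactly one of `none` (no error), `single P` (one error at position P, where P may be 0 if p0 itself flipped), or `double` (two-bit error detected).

single 0

s1: b1⊕b3⊕b5⊕b7⊕b9⊕b11⊕b13⊕b15⊕b17⊕b19⊕b21⊕b23⊕b25⊕b27⊕b29⊕b31 = 1⊕0⊕0⊕0⊕1⊕0⊕0⊕0⊕1⊕1⊕1⊕1⊕0⊕1⊕0⊕1 = 0
s2: b2⊕b3⊕b6⊕b7⊕b10⊕b11⊕b14⊕b15⊕b18⊕b19⊕b22⊕b23⊕b26⊕b27⊕b30⊕b31 = 0⊕0⊕0⊕0⊕1⊕0⊕0⊕0⊕0⊕1⊕0⊕1⊕0⊕1⊕1⊕1 = 0
s4: b4⊕b5⊕b6⊕b7⊕b12⊕b13⊕b14⊕b15⊕b20⊕b21⊕b22⊕b23⊕b28⊕b29⊕b30⊕b31 = 1⊕0⊕0⊕0⊕0⊕0⊕0⊕0⊕1⊕1⊕0⊕1⊕0⊕0⊕1⊕1 = 0
s8: b8⊕b9⊕b10⊕b11⊕b12⊕b13⊕b14⊕b15⊕b24⊕b25⊕b26⊕b27⊕b28⊕b29⊕b30⊕b31 = 0⊕1⊕1⊕0⊕0⊕0⊕0⊕0⊕1⊕0⊕0⊕1⊕0⊕0⊕1⊕1 = 0
s16: b16⊕b17⊕b18⊕b19⊕b20⊕b21⊕b22⊕b23⊕b24⊕b25⊕b26⊕b27⊕b28⊕b29⊕b30⊕b31 = 1⊕1⊕0⊕1⊕1⊕1⊕0⊕1⊕1⊕0⊕0⊕1⊕0⊕0⊕1⊕1 = 0
Syndrome (s16...s1) = 00000 → position 0 (no error).
Overall parity (XOR of all 32 bits, including p0): 1⊕1⊕0⊕0⊕1⊕0⊕0⊕0⊕0⊕1⊕1⊕0⊕0⊕0⊕0⊕0⊕1⊕1⊕0⊕1⊕1⊕1⊕0⊕1⊕1⊕0⊕0⊕1⊕0⊕0⊕1⊕1 = 1
Overall=1, syndrome position=0 → single-bit error at position 0.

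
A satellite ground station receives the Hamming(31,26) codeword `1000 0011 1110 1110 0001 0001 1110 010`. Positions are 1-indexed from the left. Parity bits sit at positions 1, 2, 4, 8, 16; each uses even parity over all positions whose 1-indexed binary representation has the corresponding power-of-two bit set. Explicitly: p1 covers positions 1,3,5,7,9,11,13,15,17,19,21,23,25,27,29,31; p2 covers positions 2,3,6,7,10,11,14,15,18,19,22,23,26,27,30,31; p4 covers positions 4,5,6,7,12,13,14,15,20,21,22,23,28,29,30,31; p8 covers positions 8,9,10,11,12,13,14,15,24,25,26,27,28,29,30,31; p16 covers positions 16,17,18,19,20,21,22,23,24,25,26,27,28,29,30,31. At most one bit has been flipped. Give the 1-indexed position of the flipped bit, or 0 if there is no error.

s1: b1⊕b3⊕b5⊕b7⊕b9⊕b11⊕b13⊕b15⊕b17⊕b19⊕b21⊕b23⊕b25⊕b27⊕b29⊕b31 = 1⊕0⊕0⊕1⊕1⊕1⊕1⊕1⊕0⊕0⊕0⊕0⊕1⊕1⊕0⊕0 = 0
s2: b2⊕b3⊕b6⊕b7⊕b10⊕b11⊕b14⊕b15⊕b18⊕b19⊕b22⊕b23⊕b26⊕b27⊕b30⊕b31 = 0⊕0⊕0⊕1⊕1⊕1⊕1⊕1⊕0⊕0⊕0⊕0⊕1⊕1⊕1⊕0 = 0
s4: b4⊕b5⊕b6⊕b7⊕b12⊕b13⊕b14⊕b15⊕b20⊕b21⊕b22⊕b23⊕b28⊕b29⊕b30⊕b31 = 0⊕0⊕0⊕1⊕0⊕1⊕1⊕1⊕1⊕0⊕0⊕0⊕0⊕0⊕1⊕0 = 0
s8: b8⊕b9⊕b10⊕b11⊕b12⊕b13⊕b14⊕b15⊕b24⊕b25⊕b26⊕b27⊕b28⊕b29⊕b30⊕b31 = 1⊕1⊕1⊕1⊕0⊕1⊕1⊕1⊕1⊕1⊕1⊕1⊕0⊕0⊕1⊕0 = 0
s16: b16⊕b17⊕b18⊕b19⊕b20⊕b21⊕b22⊕b23⊕b24⊕b25⊕b26⊕b27⊕b28⊕b29⊕b30⊕b31 = 0⊕0⊕0⊕0⊕1⊕0⊕0⊕0⊕1⊕1⊕1⊕1⊕0⊕0⊕1⊕0 = 0
Syndrome (s16...s1) = 00000 → position 0 (no error).

0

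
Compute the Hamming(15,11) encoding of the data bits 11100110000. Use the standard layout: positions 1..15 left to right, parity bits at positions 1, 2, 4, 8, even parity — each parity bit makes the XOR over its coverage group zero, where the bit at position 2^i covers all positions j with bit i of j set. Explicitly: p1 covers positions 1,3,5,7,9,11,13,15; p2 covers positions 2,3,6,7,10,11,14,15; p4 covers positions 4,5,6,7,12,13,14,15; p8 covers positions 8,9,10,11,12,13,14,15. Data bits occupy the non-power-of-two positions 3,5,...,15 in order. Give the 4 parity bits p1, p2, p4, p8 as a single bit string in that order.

Place data bits at non-power-of-two positions: b3=1, b5=1, b6=1, b7=0, b9=0, b10=1, b11=1, b12=0, b13=0, b14=0, b15=0.
p1 = XOR of data positions {3,5,7,9,11,13,15} = 1⊕1⊕0⊕0⊕1⊕0⊕0 = 1
p2 = XOR of data positions {3,6,7,10,11,14,15} = 1⊕1⊕0⊕1⊕1⊕0⊕0 = 0
p4 = XOR of data positions {5,6,7,12,13,14,15} = 1⊕1⊕0⊕0⊕0⊕0⊕0 = 0
p8 = XOR of data positions {9,10,11,12,13,14,15} = 0⊕1⊕1⊕0⊕0⊕0⊕0 = 0
Parity bits p1,p2,p4,p8 = 1000

1000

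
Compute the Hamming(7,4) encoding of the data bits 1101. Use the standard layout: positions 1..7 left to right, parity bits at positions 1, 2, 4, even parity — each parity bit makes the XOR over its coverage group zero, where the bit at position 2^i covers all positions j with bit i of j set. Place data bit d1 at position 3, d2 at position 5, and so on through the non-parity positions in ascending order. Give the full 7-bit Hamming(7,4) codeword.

Place data bits at non-power-of-two positions: b3=1, b5=1, b6=0, b7=1.
p1 = XOR of data positions {3,5,7} = 1⊕1⊕1 = 1
p2 = XOR of data positions {3,6,7} = 1⊕0⊕1 = 0
p4 = XOR of data positions {5,6,7} = 1⊕0⊕1 = 0
Codeword b1..b7 = 1010101

1010101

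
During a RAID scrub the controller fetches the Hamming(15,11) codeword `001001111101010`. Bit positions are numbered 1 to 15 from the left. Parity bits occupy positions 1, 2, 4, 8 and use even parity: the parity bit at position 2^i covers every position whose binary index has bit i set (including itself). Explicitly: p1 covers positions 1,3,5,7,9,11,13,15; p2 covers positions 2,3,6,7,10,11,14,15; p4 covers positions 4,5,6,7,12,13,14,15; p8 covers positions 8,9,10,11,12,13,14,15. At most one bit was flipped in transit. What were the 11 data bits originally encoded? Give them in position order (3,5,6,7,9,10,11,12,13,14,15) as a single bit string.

10111111010

s1: b1⊕b3⊕b5⊕b7⊕b9⊕b11⊕b13⊕b15 = 0⊕1⊕0⊕1⊕1⊕0⊕0⊕0 = 1
s2: b2⊕b3⊕b6⊕b7⊕b10⊕b11⊕b14⊕b15 = 0⊕1⊕1⊕1⊕1⊕0⊕1⊕0 = 1
s4: b4⊕b5⊕b6⊕b7⊕b12⊕b13⊕b14⊕b15 = 0⊕0⊕1⊕1⊕1⊕0⊕1⊕0 = 0
s8: b8⊕b9⊕b10⊕b11⊕b12⊕b13⊕b14⊕b15 = 1⊕1⊕1⊕0⊕1⊕0⊕1⊕0 = 1
Syndrome (s8...s1) = 1011 → position 11.
Flip bit 11: corrected codeword = 001001111111010
Data bits at positions 3,5,6,7,9,10,11,12,13,14,15: 10111111010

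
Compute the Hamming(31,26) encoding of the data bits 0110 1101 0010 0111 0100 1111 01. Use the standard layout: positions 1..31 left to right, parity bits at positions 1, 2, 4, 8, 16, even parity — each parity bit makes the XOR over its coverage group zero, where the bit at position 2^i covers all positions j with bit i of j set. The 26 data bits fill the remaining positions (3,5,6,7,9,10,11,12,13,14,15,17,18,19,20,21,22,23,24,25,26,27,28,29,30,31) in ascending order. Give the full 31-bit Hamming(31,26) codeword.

1000110111010011001110100111101

Place data bits at non-power-of-two positions: b3=0, b5=1, b6=1, b7=0, b9=1, b10=1, b11=0, b12=1, b13=0, b14=0, b15=1, b17=0, b18=0, b19=1, b20=1, b21=1, b22=0, b23=1, b24=0, b25=0, b26=1, b27=1, b28=1, b29=1, b30=0, b31=1.
p1 = XOR of data positions {3,5,7,9,11,13,15,17,19,21,23,25,27,29,31} = 0⊕1⊕0⊕1⊕0⊕0⊕1⊕0⊕1⊕1⊕1⊕0⊕1⊕1⊕1 = 1
p2 = XOR of data positions {3,6,7,10,11,14,15,18,19,22,23,26,27,30,31} = 0⊕1⊕0⊕1⊕0⊕0⊕1⊕0⊕1⊕0⊕1⊕1⊕1⊕0⊕1 = 0
p4 = XOR of data positions {5,6,7,12,13,14,15,20,21,22,23,28,29,30,31} = 1⊕1⊕0⊕1⊕0⊕0⊕1⊕1⊕1⊕0⊕1⊕1⊕1⊕0⊕1 = 0
p8 = XOR of data positions {9,10,11,12,13,14,15,24,25,26,27,28,29,30,31} = 1⊕1⊕0⊕1⊕0⊕0⊕1⊕0⊕0⊕1⊕1⊕1⊕1⊕0⊕1 = 1
p16 = XOR of data positions {17,18,19,20,21,22,23,24,25,26,27,28,29,30,31} = 0⊕0⊕1⊕1⊕1⊕0⊕1⊕0⊕0⊕1⊕1⊕1⊕1⊕0⊕1 = 1
Codeword b1..b31 = 1000110111010011001110100111101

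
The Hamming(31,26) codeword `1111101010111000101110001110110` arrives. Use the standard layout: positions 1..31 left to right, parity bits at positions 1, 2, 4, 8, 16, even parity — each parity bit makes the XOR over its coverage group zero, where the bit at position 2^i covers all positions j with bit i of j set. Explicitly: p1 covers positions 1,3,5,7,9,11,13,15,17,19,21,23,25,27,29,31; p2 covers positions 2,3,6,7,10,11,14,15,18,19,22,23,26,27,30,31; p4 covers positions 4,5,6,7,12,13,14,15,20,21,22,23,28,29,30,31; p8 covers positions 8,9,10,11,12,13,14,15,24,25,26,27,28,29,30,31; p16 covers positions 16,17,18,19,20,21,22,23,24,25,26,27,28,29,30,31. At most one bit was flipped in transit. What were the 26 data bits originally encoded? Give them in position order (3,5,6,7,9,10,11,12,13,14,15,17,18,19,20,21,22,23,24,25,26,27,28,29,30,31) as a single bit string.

s1: b1⊕b3⊕b5⊕b7⊕b9⊕b11⊕b13⊕b15⊕b17⊕b19⊕b21⊕b23⊕b25⊕b27⊕b29⊕b31 = 1⊕1⊕1⊕1⊕1⊕1⊕1⊕0⊕1⊕1⊕1⊕0⊕1⊕1⊕1⊕0 = 1
s2: b2⊕b3⊕b6⊕b7⊕b10⊕b11⊕b14⊕b15⊕b18⊕b19⊕b22⊕b23⊕b26⊕b27⊕b30⊕b31 = 1⊕1⊕0⊕1⊕0⊕1⊕0⊕0⊕0⊕1⊕0⊕0⊕1⊕1⊕1⊕0 = 0
s4: b4⊕b5⊕b6⊕b7⊕b12⊕b13⊕b14⊕b15⊕b20⊕b21⊕b22⊕b23⊕b28⊕b29⊕b30⊕b31 = 1⊕1⊕0⊕1⊕1⊕1⊕0⊕0⊕1⊕1⊕0⊕0⊕0⊕1⊕1⊕0 = 1
s8: b8⊕b9⊕b10⊕b11⊕b12⊕b13⊕b14⊕b15⊕b24⊕b25⊕b26⊕b27⊕b28⊕b29⊕b30⊕b31 = 0⊕1⊕0⊕1⊕1⊕1⊕0⊕0⊕0⊕1⊕1⊕1⊕0⊕1⊕1⊕0 = 1
s16: b16⊕b17⊕b18⊕b19⊕b20⊕b21⊕b22⊕b23⊕b24⊕b25⊕b26⊕b27⊕b28⊕b29⊕b30⊕b31 = 0⊕1⊕0⊕1⊕1⊕1⊕0⊕0⊕0⊕1⊕1⊕1⊕0⊕1⊕1⊕0 = 1
Syndrome (s16...s1) = 11101 → position 29.
Flip bit 29: corrected codeword = 1111101010111000101110001110010
Data bits at positions 3,5,6,7,9,10,11,12,13,14,15,17,18,19,20,21,22,23,24,25,26,27,28,29,30,31: 11011011100101110001110010

11011011100101110001110010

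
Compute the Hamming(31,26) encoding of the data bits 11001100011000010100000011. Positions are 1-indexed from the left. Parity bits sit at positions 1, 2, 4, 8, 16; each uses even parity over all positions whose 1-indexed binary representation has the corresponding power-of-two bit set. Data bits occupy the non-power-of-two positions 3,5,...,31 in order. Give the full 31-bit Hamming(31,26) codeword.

1111100011000110000010100000011

Place data bits at non-power-of-two positions: b3=1, b5=1, b6=0, b7=0, b9=1, b10=1, b11=0, b12=0, b13=0, b14=1, b15=1, b17=0, b18=0, b19=0, b20=0, b21=1, b22=0, b23=1, b24=0, b25=0, b26=0, b27=0, b28=0, b29=0, b30=1, b31=1.
p1 = XOR of data positions {3,5,7,9,11,13,15,17,19,21,23,25,27,29,31} = 1⊕1⊕0⊕1⊕0⊕0⊕1⊕0⊕0⊕1⊕1⊕0⊕0⊕0⊕1 = 1
p2 = XOR of data positions {3,6,7,10,11,14,15,18,19,22,23,26,27,30,31} = 1⊕0⊕0⊕1⊕0⊕1⊕1⊕0⊕0⊕0⊕1⊕0⊕0⊕1⊕1 = 1
p4 = XOR of data positions {5,6,7,12,13,14,15,20,21,22,23,28,29,30,31} = 1⊕0⊕0⊕0⊕0⊕1⊕1⊕0⊕1⊕0⊕1⊕0⊕0⊕1⊕1 = 1
p8 = XOR of data positions {9,10,11,12,13,14,15,24,25,26,27,28,29,30,31} = 1⊕1⊕0⊕0⊕0⊕1⊕1⊕0⊕0⊕0⊕0⊕0⊕0⊕1⊕1 = 0
p16 = XOR of data positions {17,18,19,20,21,22,23,24,25,26,27,28,29,30,31} = 0⊕0⊕0⊕0⊕1⊕0⊕1⊕0⊕0⊕0⊕0⊕0⊕0⊕1⊕1 = 0
Codeword b1..b31 = 1111100011000110000010100000011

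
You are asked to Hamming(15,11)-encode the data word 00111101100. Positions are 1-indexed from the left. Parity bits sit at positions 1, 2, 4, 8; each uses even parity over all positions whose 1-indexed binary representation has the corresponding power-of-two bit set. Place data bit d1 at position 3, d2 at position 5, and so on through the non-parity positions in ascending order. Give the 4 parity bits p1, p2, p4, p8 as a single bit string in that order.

Place data bits at non-power-of-two positions: b3=0, b5=0, b6=1, b7=1, b9=1, b10=1, b11=0, b12=1, b13=1, b14=0, b15=0.
p1 = XOR of data positions {3,5,7,9,11,13,15} = 0⊕0⊕1⊕1⊕0⊕1⊕0 = 1
p2 = XOR of data positions {3,6,7,10,11,14,15} = 0⊕1⊕1⊕1⊕0⊕0⊕0 = 1
p4 = XOR of data positions {5,6,7,12,13,14,15} = 0⊕1⊕1⊕1⊕1⊕0⊕0 = 0
p8 = XOR of data positions {9,10,11,12,13,14,15} = 1⊕1⊕0⊕1⊕1⊕0⊕0 = 0
Parity bits p1,p2,p4,p8 = 1100

1100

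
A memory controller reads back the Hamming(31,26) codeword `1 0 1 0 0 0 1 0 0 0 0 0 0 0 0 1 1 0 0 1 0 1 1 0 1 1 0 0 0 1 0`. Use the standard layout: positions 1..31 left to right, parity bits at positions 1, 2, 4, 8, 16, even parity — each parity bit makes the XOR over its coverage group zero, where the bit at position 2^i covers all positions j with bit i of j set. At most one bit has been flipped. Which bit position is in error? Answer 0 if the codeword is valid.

12

s1: b1⊕b3⊕b5⊕b7⊕b9⊕b11⊕b13⊕b15⊕b17⊕b19⊕b21⊕b23⊕b25⊕b27⊕b29⊕b31 = 1⊕1⊕0⊕1⊕0⊕0⊕0⊕0⊕1⊕0⊕0⊕1⊕1⊕0⊕0⊕0 = 0
s2: b2⊕b3⊕b6⊕b7⊕b10⊕b11⊕b14⊕b15⊕b18⊕b19⊕b22⊕b23⊕b26⊕b27⊕b30⊕b31 = 0⊕1⊕0⊕1⊕0⊕0⊕0⊕0⊕0⊕0⊕1⊕1⊕1⊕0⊕1⊕0 = 0
s4: b4⊕b5⊕b6⊕b7⊕b12⊕b13⊕b14⊕b15⊕b20⊕b21⊕b22⊕b23⊕b28⊕b29⊕b30⊕b31 = 0⊕0⊕0⊕1⊕0⊕0⊕0⊕0⊕1⊕0⊕1⊕1⊕0⊕0⊕1⊕0 = 1
s8: b8⊕b9⊕b10⊕b11⊕b12⊕b13⊕b14⊕b15⊕b24⊕b25⊕b26⊕b27⊕b28⊕b29⊕b30⊕b31 = 0⊕0⊕0⊕0⊕0⊕0⊕0⊕0⊕0⊕1⊕1⊕0⊕0⊕0⊕1⊕0 = 1
s16: b16⊕b17⊕b18⊕b19⊕b20⊕b21⊕b22⊕b23⊕b24⊕b25⊕b26⊕b27⊕b28⊕b29⊕b30⊕b31 = 1⊕1⊕0⊕0⊕1⊕0⊕1⊕1⊕0⊕1⊕1⊕0⊕0⊕0⊕1⊕0 = 0
Syndrome (s16...s1) = 01100 → position 12.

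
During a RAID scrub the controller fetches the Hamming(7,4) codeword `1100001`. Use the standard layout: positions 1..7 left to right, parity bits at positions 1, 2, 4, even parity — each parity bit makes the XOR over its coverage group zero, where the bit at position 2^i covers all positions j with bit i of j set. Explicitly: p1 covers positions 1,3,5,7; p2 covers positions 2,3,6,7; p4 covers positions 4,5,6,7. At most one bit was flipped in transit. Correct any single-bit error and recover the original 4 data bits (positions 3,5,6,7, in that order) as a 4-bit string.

s1: b1⊕b3⊕b5⊕b7 = 1⊕0⊕0⊕1 = 0
s2: b2⊕b3⊕b6⊕b7 = 1⊕0⊕0⊕1 = 0
s4: b4⊕b5⊕b6⊕b7 = 0⊕0⊕0⊕1 = 1
Syndrome (s4...s1) = 100 → position 4.
Flip bit 4: corrected codeword = 1101001
Data bits at positions 3,5,6,7: 0001

0001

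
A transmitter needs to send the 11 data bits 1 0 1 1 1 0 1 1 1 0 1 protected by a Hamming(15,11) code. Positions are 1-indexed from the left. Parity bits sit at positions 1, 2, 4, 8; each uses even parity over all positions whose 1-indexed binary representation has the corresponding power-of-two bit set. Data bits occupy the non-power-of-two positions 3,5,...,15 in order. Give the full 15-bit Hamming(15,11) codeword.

Place data bits at non-power-of-two positions: b3=1, b5=0, b6=1, b7=1, b9=1, b10=0, b11=1, b12=1, b13=1, b14=0, b15=1.
p1 = XOR of data positions {3,5,7,9,11,13,15} = 1⊕0⊕1⊕1⊕1⊕1⊕1 = 0
p2 = XOR of data positions {3,6,7,10,11,14,15} = 1⊕1⊕1⊕0⊕1⊕0⊕1 = 1
p4 = XOR of data positions {5,6,7,12,13,14,15} = 0⊕1⊕1⊕1⊕1⊕0⊕1 = 1
p8 = XOR of data positions {9,10,11,12,13,14,15} = 1⊕0⊕1⊕1⊕1⊕0⊕1 = 1
Codeword b1..b15 = 011101111011101

011101111011101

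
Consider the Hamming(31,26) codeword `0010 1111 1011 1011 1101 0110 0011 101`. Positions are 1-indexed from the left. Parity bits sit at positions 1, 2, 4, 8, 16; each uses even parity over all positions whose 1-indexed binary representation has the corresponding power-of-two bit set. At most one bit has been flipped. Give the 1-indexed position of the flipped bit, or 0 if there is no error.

s1: b1⊕b3⊕b5⊕b7⊕b9⊕b11⊕b13⊕b15⊕b17⊕b19⊕b21⊕b23⊕b25⊕b27⊕b29⊕b31 = 0⊕1⊕1⊕1⊕1⊕1⊕1⊕1⊕1⊕0⊕0⊕1⊕0⊕1⊕1⊕1 = 0
s2: b2⊕b3⊕b6⊕b7⊕b10⊕b11⊕b14⊕b15⊕b18⊕b19⊕b22⊕b23⊕b26⊕b27⊕b30⊕b31 = 0⊕1⊕1⊕1⊕0⊕1⊕0⊕1⊕1⊕0⊕1⊕1⊕0⊕1⊕0⊕1 = 0
s4: b4⊕b5⊕b6⊕b7⊕b12⊕b13⊕b14⊕b15⊕b20⊕b21⊕b22⊕b23⊕b28⊕b29⊕b30⊕b31 = 0⊕1⊕1⊕1⊕1⊕1⊕0⊕1⊕1⊕0⊕1⊕1⊕1⊕1⊕0⊕1 = 0
s8: b8⊕b9⊕b10⊕b11⊕b12⊕b13⊕b14⊕b15⊕b24⊕b25⊕b26⊕b27⊕b28⊕b29⊕b30⊕b31 = 1⊕1⊕0⊕1⊕1⊕1⊕0⊕1⊕0⊕0⊕0⊕1⊕1⊕1⊕0⊕1 = 0
s16: b16⊕b17⊕b18⊕b19⊕b20⊕b21⊕b22⊕b23⊕b24⊕b25⊕b26⊕b27⊕b28⊕b29⊕b30⊕b31 = 1⊕1⊕1⊕0⊕1⊕0⊕1⊕1⊕0⊕0⊕0⊕1⊕1⊕1⊕0⊕1 = 0
Syndrome (s16...s1) = 00000 → position 0 (no error).

0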